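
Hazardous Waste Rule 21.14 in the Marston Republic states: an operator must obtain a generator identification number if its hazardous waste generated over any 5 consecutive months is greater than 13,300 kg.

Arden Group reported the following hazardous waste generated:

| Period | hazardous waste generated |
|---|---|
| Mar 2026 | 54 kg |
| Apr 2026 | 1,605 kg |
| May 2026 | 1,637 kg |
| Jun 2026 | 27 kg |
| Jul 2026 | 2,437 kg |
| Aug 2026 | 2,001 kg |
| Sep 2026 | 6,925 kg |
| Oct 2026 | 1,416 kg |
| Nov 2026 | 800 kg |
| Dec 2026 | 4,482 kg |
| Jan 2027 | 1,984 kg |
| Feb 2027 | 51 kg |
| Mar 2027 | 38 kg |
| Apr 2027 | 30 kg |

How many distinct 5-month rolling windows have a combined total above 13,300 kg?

Mar 2026–Jul 2026: 54 kg + 1,605 kg + 1,637 kg + 27 kg + 2,437 kg = 5,760 kg (under)
Apr 2026–Aug 2026: 1,605 kg + 1,637 kg + 27 kg + 2,437 kg + 2,001 kg = 7,707 kg (under)
May 2026–Sep 2026: 1,637 kg + 27 kg + 2,437 kg + 2,001 kg + 6,925 kg = 13,027 kg (under)
Jun 2026–Oct 2026: 27 kg + 2,437 kg + 2,001 kg + 6,925 kg + 1,416 kg = 12,806 kg (under)
Jul 2026–Nov 2026: 2,437 kg + 2,001 kg + 6,925 kg + 1,416 kg + 800 kg = 13,579 kg (over)
Aug 2026–Dec 2026: 2,001 kg + 6,925 kg + 1,416 kg + 800 kg + 4,482 kg = 15,624 kg (over)
Sep 2026–Jan 2027: 6,925 kg + 1,416 kg + 800 kg + 4,482 kg + 1,984 kg = 15,607 kg (over)
Oct 2026–Feb 2027: 1,416 kg + 800 kg + 4,482 kg + 1,984 kg + 51 kg = 8,733 kg (under)
Nov 2026–Mar 2027: 800 kg + 4,482 kg + 1,984 kg + 51 kg + 38 kg = 7,355 kg (under)
Dec 2026–Apr 2027: 4,482 kg + 1,984 kg + 51 kg + 38 kg + 30 kg = 6,585 kg (under)
3 windows exceed the threshold.

3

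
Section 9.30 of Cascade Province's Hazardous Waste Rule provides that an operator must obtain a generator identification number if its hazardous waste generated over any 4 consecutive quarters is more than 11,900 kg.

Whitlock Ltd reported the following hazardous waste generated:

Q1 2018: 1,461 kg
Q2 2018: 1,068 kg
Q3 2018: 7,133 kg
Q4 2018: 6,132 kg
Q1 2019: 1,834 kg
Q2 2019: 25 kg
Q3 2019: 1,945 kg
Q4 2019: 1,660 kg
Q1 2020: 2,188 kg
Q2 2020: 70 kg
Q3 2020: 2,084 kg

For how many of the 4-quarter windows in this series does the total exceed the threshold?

Q1 2018–Q4 2018: 1,461 kg + 1,068 kg + 7,133 kg + 6,132 kg = 15,794 kg (over)
Q2 2018–Q1 2019: 1,068 kg + 7,133 kg + 6,132 kg + 1,834 kg = 16,167 kg (over)
Q3 2018–Q2 2019: 7,133 kg + 6,132 kg + 1,834 kg + 25 kg = 15,124 kg (over)
Q4 2018–Q3 2019: 6,132 kg + 1,834 kg + 25 kg + 1,945 kg = 9,936 kg (under)
Q1 2019–Q4 2019: 1,834 kg + 25 kg + 1,945 kg + 1,660 kg = 5,464 kg (under)
Q2 2019–Q1 2020: 25 kg + 1,945 kg + 1,660 kg + 2,188 kg = 5,818 kg (under)
Q3 2019–Q2 2020: 1,945 kg + 1,660 kg + 2,188 kg + 70 kg = 5,863 kg (under)
Q4 2019–Q3 2020: 1,660 kg + 2,188 kg + 70 kg + 2,084 kg = 6,002 kg (under)
3 windows exceed the threshold.

3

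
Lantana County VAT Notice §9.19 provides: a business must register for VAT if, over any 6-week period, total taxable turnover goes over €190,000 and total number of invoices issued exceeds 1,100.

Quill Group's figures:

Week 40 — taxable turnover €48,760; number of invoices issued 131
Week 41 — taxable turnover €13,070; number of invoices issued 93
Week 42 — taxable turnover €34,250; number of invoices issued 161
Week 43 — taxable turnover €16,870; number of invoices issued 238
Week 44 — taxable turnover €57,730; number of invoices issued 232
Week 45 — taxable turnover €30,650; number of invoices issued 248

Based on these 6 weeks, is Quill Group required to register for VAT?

Total taxable turnover: €48,760 + €13,070 + €34,250 + €16,870 + €57,730 + €30,650 = €201,330 (> €190,000).
Total number of invoices issued: 131 + 93 + 161 + 238 + 232 + 248 = 1,103 (> 1,100).
The test is 'and': both thresholds are exceeded.

Yes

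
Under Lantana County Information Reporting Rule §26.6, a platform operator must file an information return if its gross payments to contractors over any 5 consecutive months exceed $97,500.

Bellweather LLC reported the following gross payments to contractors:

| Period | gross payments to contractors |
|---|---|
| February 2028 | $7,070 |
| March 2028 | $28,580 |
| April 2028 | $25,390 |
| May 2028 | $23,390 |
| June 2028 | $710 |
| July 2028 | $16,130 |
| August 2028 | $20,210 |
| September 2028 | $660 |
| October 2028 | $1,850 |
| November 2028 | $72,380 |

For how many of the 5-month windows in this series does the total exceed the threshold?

February 2028–June 2028: $7,070 + $28,580 + $25,390 + $23,390 + $710 = $85,140 (under)
March 2028–July 2028: $28,580 + $25,390 + $23,390 + $710 + $16,130 = $94,200 (under)
April 2028–August 2028: $25,390 + $23,390 + $710 + $16,130 + $20,210 = $85,830 (under)
May 2028–September 2028: $23,390 + $710 + $16,130 + $20,210 + $660 = $61,100 (under)
June 2028–October 2028: $710 + $16,130 + $20,210 + $660 + $1,850 = $39,560 (under)
July 2028–November 2028: $16,130 + $20,210 + $660 + $1,850 + $72,380 = $111,230 (over)
1 window exceeds the threshold.

1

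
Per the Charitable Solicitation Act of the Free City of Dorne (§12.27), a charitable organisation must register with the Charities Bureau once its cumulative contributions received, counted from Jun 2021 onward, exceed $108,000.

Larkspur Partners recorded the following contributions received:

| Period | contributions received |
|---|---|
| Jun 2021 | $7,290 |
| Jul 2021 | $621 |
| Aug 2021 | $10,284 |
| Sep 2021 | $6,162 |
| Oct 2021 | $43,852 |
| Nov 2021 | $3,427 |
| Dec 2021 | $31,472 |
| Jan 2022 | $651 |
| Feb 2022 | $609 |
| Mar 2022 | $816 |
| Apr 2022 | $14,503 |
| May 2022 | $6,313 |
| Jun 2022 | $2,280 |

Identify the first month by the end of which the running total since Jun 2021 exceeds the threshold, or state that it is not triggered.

Through Jun 2021: $7,290
Through Jul 2021: $7,911
Through Aug 2021: $18,195
Through Sep 2021: $24,357
Through Oct 2021: $68,209
Through Nov 2021: $71,636
Through Dec 2021: $103,108
Through Jan 2022: $103,759
Through Feb 2022: $104,368
Through Mar 2022: $105,184
Through Apr 2022: $119,687 ← exceeds threshold

Apr 2022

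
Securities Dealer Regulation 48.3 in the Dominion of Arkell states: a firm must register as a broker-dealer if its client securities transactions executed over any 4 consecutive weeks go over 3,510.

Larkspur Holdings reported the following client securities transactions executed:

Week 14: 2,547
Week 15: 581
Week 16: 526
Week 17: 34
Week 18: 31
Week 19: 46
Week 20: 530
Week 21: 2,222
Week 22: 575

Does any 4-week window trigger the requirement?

Week 14–Week 17: 2,547 + 581 + 526 + 34 = 3,688 (over)
Week 15–Week 18: 581 + 526 + 34 + 31 = 1,172 (under)
Week 16–Week 19: 526 + 34 + 31 + 46 = 637 (under)
Week 17–Week 20: 34 + 31 + 46 + 530 = 641 (under)
Week 18–Week 21: 31 + 46 + 530 + 2,222 = 2,829 (under)
Week 19–Week 22: 46 + 530 + 2,222 + 575 = 3,373 (under)
At least one window exceeds 3,510.

Yes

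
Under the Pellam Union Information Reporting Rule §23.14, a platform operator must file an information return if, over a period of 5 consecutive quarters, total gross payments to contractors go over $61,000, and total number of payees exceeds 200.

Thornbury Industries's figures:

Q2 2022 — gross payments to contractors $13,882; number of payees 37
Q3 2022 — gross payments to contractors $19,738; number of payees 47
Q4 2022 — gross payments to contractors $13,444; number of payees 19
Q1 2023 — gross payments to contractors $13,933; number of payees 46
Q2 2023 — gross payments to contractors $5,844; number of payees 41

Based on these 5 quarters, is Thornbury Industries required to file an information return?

Total gross payments to contractors: $13,882 + $19,738 + $13,444 + $13,933 + $5,844 = $66,841 (> $61,000).
Total number of payees: 37 + 47 + 19 + 46 + 41 = 190 (≤ 200).
The test is 'and': the rule requires both, and at least one is not exceeded.

No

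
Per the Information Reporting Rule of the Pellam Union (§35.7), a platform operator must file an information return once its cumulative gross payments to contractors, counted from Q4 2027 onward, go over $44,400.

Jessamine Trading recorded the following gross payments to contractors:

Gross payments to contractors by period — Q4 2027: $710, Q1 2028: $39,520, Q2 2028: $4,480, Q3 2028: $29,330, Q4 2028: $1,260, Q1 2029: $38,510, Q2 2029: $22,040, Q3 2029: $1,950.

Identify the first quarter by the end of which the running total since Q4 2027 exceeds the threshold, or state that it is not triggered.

Q2 2028

Through Q4 2027: $710
Through Q1 2028: $40,230
Through Q2 2028: $44,710 ← exceeds threshold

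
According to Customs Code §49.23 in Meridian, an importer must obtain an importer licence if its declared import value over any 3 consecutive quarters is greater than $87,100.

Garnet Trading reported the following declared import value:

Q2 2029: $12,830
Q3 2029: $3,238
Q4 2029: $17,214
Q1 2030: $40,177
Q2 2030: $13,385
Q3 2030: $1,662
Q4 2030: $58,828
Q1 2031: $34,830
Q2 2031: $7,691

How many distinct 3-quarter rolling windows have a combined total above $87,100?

Q2 2029–Q4 2029: $12,830 + $3,238 + $17,214 = $33,282 (under)
Q3 2029–Q1 2030: $3,238 + $17,214 + $40,177 = $60,629 (under)
Q4 2029–Q2 2030: $17,214 + $40,177 + $13,385 = $70,776 (under)
Q1 2030–Q3 2030: $40,177 + $13,385 + $1,662 = $55,224 (under)
Q2 2030–Q4 2030: $13,385 + $1,662 + $58,828 = $73,875 (under)
Q3 2030–Q1 2031: $1,662 + $58,828 + $34,830 = $95,320 (over)
Q4 2030–Q2 2031: $58,828 + $34,830 + $7,691 = $101,349 (over)
2 windows exceed the threshold.

2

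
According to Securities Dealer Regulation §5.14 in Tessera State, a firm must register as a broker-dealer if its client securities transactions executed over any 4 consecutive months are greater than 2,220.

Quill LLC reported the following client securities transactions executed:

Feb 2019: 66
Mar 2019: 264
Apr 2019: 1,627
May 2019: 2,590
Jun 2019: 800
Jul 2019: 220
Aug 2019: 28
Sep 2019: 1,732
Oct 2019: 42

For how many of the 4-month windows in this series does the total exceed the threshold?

5

Feb 2019–May 2019: 66 + 264 + 1,627 + 2,590 = 4,547 (over)
Mar 2019–Jun 2019: 264 + 1,627 + 2,590 + 800 = 5,281 (over)
Apr 2019–Jul 2019: 1,627 + 2,590 + 800 + 220 = 5,237 (over)
May 2019–Aug 2019: 2,590 + 800 + 220 + 28 = 3,638 (over)
Jun 2019–Sep 2019: 800 + 220 + 28 + 1,732 = 2,780 (over)
Jul 2019–Oct 2019: 220 + 28 + 1,732 + 42 = 2,022 (under)
5 windows exceed the threshold.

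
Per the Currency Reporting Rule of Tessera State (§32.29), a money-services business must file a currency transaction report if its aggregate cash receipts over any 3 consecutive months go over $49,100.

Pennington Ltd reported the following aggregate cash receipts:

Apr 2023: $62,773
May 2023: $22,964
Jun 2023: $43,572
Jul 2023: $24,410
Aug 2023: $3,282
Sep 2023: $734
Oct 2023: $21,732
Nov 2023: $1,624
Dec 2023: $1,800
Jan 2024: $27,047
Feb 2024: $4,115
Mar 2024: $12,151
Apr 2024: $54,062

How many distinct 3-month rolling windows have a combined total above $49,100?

4

Apr 2023–Jun 2023: $62,773 + $22,964 + $43,572 = $129,309 (over)
May 2023–Jul 2023: $22,964 + $43,572 + $24,410 = $90,946 (over)
Jun 2023–Aug 2023: $43,572 + $24,410 + $3,282 = $71,264 (over)
Jul 2023–Sep 2023: $24,410 + $3,282 + $734 = $28,426 (under)
Aug 2023–Oct 2023: $3,282 + $734 + $21,732 = $25,748 (under)
Sep 2023–Nov 2023: $734 + $21,732 + $1,624 = $24,090 (under)
Oct 2023–Dec 2023: $21,732 + $1,624 + $1,800 = $25,156 (under)
Nov 2023–Jan 2024: $1,624 + $1,800 + $27,047 = $30,471 (under)
Dec 2023–Feb 2024: $1,800 + $27,047 + $4,115 = $32,962 (under)
Jan 2024–Mar 2024: $27,047 + $4,115 + $12,151 = $43,313 (under)
Feb 2024–Apr 2024: $4,115 + $12,151 + $54,062 = $70,328 (over)
4 windows exceed the threshold.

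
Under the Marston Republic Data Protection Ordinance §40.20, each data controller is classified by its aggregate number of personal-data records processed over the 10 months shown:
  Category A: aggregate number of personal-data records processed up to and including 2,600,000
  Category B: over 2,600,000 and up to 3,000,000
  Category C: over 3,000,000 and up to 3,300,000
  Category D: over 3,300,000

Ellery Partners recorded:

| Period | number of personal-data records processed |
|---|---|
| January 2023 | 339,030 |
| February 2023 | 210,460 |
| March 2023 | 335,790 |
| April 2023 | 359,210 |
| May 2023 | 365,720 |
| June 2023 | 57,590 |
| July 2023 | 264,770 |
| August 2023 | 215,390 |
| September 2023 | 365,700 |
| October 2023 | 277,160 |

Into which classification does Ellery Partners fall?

Aggregate number of personal-data records processed: 339,030 + 210,460 + 335,790 + 359,210 + 365,720 + 57,590 + 264,770 + 215,390 + 365,700 + 277,160 = 2,790,820.
2,600,000 < 2,790,820 ≤ 3,000,000, so Category B applies.

Category B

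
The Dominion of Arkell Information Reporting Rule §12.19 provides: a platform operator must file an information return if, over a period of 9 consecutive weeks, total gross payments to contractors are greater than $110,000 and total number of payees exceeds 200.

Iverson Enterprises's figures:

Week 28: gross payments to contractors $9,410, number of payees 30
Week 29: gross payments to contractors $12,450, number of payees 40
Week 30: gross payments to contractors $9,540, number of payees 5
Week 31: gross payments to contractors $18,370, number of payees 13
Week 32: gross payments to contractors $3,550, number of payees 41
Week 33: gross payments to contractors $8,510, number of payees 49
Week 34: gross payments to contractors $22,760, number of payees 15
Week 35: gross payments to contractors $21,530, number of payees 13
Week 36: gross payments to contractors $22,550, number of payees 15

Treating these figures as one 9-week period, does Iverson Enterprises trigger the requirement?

Yes

Total gross payments to contractors: $9,410 + $12,450 + $9,540 + $18,370 + $3,550 + $8,510 + $22,760 + $21,530 + $22,550 = $128,670 (> $110,000).
Total number of payees: 30 + 40 + 5 + 13 + 41 + 49 + 15 + 13 + 15 = 221 (> 200).
The test is 'and': both thresholds are exceeded.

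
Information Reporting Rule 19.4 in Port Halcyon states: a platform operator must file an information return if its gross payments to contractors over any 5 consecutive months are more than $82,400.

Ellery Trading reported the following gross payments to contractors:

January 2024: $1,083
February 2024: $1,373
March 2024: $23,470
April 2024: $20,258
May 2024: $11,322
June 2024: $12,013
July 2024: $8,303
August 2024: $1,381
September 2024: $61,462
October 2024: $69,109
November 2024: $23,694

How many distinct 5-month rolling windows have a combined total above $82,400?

3

January 2024–May 2024: $1,083 + $1,373 + $23,470 + $20,258 + $11,322 = $57,506 (under)
February 2024–June 2024: $1,373 + $23,470 + $20,258 + $11,322 + $12,013 = $68,436 (under)
March 2024–July 2024: $23,470 + $20,258 + $11,322 + $12,013 + $8,303 = $75,366 (under)
April 2024–August 2024: $20,258 + $11,322 + $12,013 + $8,303 + $1,381 = $53,277 (under)
May 2024–September 2024: $11,322 + $12,013 + $8,303 + $1,381 + $61,462 = $94,481 (over)
June 2024–October 2024: $12,013 + $8,303 + $1,381 + $61,462 + $69,109 = $152,268 (over)
July 2024–November 2024: $8,303 + $1,381 + $61,462 + $69,109 + $23,694 = $163,949 (over)
3 windows exceed the threshold.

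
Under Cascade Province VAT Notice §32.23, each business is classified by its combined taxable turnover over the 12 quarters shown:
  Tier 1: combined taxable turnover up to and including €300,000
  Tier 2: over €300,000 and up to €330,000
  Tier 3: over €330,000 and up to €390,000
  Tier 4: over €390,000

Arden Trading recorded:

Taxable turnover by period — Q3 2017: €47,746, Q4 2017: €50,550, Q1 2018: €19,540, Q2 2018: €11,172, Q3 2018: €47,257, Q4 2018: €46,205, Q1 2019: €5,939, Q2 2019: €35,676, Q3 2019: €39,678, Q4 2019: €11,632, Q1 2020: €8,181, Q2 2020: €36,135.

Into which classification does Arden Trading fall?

Tier 3

Combined taxable turnover: €47,746 + €50,550 + €19,540 + €11,172 + €47,257 + €46,205 + €5,939 + €35,676 + €39,678 + €11,632 + €8,181 + €36,135 = €359,711.
€330,000 < €359,711 ≤ €390,000, so Tier 3 applies.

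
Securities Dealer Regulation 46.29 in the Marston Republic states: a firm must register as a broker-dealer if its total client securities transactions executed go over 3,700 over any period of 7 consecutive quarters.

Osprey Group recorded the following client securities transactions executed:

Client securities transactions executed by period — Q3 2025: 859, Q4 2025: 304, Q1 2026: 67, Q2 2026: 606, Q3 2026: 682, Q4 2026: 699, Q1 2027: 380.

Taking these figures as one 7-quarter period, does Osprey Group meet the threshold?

Total client securities transactions executed: 859 + 304 + 67 + 606 + 682 + 699 + 380 = 3,597.
3,597 ≤ 3,700, so the threshold is not exceeded.

No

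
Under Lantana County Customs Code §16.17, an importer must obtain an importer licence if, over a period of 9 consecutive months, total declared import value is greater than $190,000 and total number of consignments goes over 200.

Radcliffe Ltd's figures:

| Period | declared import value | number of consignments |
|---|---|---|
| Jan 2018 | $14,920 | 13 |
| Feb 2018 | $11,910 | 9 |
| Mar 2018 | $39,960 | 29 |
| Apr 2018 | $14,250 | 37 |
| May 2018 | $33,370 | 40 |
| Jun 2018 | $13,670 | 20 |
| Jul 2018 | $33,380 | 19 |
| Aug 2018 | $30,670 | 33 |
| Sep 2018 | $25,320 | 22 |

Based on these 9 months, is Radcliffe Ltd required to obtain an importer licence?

Total declared import value: $14,920 + $11,910 + $39,960 + $14,250 + $33,370 + $13,670 + $33,380 + $30,670 + $25,320 = $217,450 (> $190,000).
Total number of consignments: 13 + 9 + 29 + 37 + 40 + 20 + 19 + 33 + 22 = 222 (> 200).
The test is 'and': both thresholds are exceeded.

Yes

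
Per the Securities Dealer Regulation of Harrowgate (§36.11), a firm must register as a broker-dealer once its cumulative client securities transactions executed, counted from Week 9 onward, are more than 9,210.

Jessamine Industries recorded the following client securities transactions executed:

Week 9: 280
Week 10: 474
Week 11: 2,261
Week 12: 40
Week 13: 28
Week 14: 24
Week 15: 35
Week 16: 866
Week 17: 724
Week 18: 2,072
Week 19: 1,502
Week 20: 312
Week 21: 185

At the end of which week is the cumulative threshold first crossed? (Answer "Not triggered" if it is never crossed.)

Through Week 9: 280
Through Week 10: 754
Through Week 11: 3,015
Through Week 12: 3,055
Through Week 13: 3,083
Through Week 14: 3,107
Through Week 15: 3,142
Through Week 16: 4,008
Through Week 17: 4,732
Through Week 18: 6,804
Through Week 19: 8,306
Through Week 20: 8,618
Through Week 21: 8,803
Final cumulative total 8,803 ≤ 9,210; the threshold is never exceeded.

Not triggered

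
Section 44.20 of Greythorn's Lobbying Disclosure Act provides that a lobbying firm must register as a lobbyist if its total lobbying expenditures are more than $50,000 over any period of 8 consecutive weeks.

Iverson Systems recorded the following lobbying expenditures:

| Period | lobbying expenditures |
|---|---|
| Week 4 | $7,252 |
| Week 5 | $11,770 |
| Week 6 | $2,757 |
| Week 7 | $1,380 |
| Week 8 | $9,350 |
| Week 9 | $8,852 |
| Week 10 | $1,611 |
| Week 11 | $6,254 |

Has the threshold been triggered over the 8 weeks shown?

No

Total lobbying expenditures: $7,252 + $11,770 + $2,757 + $1,380 + $9,350 + $8,852 + $1,611 + $6,254 = $49,226.
$49,226 ≤ $50,000, so the threshold is not exceeded.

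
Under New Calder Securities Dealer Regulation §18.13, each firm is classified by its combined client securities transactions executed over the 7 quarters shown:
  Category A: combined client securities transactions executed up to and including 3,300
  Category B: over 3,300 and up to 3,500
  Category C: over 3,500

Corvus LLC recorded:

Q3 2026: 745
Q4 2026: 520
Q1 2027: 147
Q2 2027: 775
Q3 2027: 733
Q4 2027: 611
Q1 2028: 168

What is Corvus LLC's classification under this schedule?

Combined client securities transactions executed: 745 + 520 + 147 + 775 + 733 + 611 + 168 = 3,699.
3,699 > 3,500, so Category C applies.

Category C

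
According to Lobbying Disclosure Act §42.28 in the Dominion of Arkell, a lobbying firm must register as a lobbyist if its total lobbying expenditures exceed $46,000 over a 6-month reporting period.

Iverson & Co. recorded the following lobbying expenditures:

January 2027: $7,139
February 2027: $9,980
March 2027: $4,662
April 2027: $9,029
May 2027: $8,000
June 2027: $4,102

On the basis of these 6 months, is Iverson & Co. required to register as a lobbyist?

No

Total lobbying expenditures: $7,139 + $9,980 + $4,662 + $9,029 + $8,000 + $4,102 = $42,912.
$42,912 ≤ $46,000, so the threshold is not exceeded.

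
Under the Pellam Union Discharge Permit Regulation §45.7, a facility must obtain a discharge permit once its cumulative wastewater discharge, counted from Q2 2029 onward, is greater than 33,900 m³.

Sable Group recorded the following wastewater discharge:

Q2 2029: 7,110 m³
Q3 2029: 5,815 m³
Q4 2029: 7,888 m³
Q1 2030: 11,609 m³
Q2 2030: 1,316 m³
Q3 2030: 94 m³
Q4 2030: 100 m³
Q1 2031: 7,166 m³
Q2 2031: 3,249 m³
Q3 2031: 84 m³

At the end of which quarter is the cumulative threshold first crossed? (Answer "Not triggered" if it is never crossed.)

Q4 2030

Through Q2 2029: 7,110 m³
Through Q3 2029: 12,925 m³
Through Q4 2029: 20,813 m³
Through Q1 2030: 32,422 m³
Through Q2 2030: 33,738 m³
Through Q3 2030: 33,832 m³
Through Q4 2030: 33,932 m³ ← exceeds threshold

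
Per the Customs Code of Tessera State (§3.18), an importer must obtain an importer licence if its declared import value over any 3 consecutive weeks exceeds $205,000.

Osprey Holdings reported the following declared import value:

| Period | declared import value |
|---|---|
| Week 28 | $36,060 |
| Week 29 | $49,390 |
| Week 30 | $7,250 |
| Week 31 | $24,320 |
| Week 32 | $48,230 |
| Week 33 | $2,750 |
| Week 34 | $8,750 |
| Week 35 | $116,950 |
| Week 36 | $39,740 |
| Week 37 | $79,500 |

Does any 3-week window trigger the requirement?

Yes

Week 28–Week 30: $36,060 + $49,390 + $7,250 = $92,700 (under)
Week 29–Week 31: $49,390 + $7,250 + $24,320 = $80,960 (under)
Week 30–Week 32: $7,250 + $24,320 + $48,230 = $79,800 (under)
Week 31–Week 33: $24,320 + $48,230 + $2,750 = $75,300 (under)
Week 32–Week 34: $48,230 + $2,750 + $8,750 = $59,730 (under)
Week 33–Week 35: $2,750 + $8,750 + $116,950 = $128,450 (under)
Week 34–Week 36: $8,750 + $116,950 + $39,740 = $165,440 (under)
Week 35–Week 37: $116,950 + $39,740 + $79,500 = $236,190 (over)
At least one window exceeds $205,000.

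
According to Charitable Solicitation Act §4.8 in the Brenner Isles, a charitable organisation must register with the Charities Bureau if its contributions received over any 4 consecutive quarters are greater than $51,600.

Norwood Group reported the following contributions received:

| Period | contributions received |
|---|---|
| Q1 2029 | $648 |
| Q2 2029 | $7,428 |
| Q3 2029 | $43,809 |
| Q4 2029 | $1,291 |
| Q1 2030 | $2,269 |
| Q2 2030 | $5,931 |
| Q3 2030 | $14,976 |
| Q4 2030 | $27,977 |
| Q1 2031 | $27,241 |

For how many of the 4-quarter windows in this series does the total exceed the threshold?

4

Q1 2029–Q4 2029: $648 + $7,428 + $43,809 + $1,291 = $53,176 (over)
Q2 2029–Q1 2030: $7,428 + $43,809 + $1,291 + $2,269 = $54,797 (over)
Q3 2029–Q2 2030: $43,809 + $1,291 + $2,269 + $5,931 = $53,300 (over)
Q4 2029–Q3 2030: $1,291 + $2,269 + $5,931 + $14,976 = $24,467 (under)
Q1 2030–Q4 2030: $2,269 + $5,931 + $14,976 + $27,977 = $51,153 (under)
Q2 2030–Q1 2031: $5,931 + $14,976 + $27,977 + $27,241 = $76,125 (over)
4 windows exceed the threshold.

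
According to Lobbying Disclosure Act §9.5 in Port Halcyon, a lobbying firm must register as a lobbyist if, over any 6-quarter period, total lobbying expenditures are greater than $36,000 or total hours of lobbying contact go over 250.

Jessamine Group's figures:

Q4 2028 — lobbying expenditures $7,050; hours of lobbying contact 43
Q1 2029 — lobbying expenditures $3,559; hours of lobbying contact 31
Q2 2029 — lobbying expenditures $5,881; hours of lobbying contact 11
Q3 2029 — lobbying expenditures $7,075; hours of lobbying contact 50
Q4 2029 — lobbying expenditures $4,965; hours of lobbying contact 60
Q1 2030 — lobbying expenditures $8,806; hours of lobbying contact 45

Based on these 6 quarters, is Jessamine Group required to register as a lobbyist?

Yes

Total lobbying expenditures: $7,050 + $3,559 + $5,881 + $7,075 + $4,965 + $8,806 = $37,336 (> $36,000).
Total hours of lobbying contact: 43 + 31 + 11 + 50 + 60 + 45 = 240 (≤ 250).
The test is 'or': at least one threshold is exceeded.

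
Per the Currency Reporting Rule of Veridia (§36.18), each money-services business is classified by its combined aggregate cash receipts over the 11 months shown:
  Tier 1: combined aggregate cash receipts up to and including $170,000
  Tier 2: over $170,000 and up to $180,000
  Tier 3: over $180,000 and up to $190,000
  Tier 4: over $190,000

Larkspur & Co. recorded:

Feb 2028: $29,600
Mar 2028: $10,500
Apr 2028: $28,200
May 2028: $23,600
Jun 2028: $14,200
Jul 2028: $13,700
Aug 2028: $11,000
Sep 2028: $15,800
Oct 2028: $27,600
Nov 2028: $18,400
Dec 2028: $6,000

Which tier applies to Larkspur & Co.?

Combined aggregate cash receipts: $29,600 + $10,500 + $28,200 + $23,600 + $14,200 + $13,700 + $11,000 + $15,800 + $27,600 + $18,400 + $6,000 = $198,600.
$198,600 > $190,000, so Tier 4 applies.

Tier 4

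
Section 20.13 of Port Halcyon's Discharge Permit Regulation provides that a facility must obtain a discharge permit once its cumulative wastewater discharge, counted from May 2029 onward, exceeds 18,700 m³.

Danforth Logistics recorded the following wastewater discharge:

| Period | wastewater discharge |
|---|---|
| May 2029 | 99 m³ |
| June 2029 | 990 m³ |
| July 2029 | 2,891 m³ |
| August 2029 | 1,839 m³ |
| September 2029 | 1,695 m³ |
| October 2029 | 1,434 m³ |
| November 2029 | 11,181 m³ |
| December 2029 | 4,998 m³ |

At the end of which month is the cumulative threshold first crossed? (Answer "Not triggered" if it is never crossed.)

Through May 2029: 99 m³
Through June 2029: 1,089 m³
Through July 2029: 3,980 m³
Through August 2029: 5,819 m³
Through September 2029: 7,514 m³
Through October 2029: 8,948 m³
Through November 2029: 20,129 m³ ← exceeds threshold

November 2029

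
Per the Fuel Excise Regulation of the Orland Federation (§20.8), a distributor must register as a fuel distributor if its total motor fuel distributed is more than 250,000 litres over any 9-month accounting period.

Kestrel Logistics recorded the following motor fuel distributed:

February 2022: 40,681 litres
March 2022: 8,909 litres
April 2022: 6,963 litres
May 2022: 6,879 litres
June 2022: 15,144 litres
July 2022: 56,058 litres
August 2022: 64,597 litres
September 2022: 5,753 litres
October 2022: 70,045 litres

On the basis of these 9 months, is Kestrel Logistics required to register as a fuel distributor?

Yes

Total motor fuel distributed: 40,681 litres + 8,909 litres + 6,963 litres + 6,879 litres + 15,144 litres + 56,058 litres + 64,597 litres + 5,753 litres + 70,045 litres = 275,029 litres.
275,029 litres > 250,000 litres, so the threshold is exceeded.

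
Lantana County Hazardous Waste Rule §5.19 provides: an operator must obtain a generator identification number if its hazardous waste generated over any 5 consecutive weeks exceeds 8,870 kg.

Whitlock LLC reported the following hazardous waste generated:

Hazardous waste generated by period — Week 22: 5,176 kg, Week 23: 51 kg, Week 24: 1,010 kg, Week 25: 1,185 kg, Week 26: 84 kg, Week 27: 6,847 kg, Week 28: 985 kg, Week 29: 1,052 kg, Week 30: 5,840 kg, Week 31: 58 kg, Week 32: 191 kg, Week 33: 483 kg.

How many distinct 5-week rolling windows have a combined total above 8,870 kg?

Week 22–Week 26: 5,176 kg + 51 kg + 1,010 kg + 1,185 kg + 84 kg = 7,506 kg (under)
Week 23–Week 27: 51 kg + 1,010 kg + 1,185 kg + 84 kg + 6,847 kg = 9,177 kg (over)
Week 24–Week 28: 1,010 kg + 1,185 kg + 84 kg + 6,847 kg + 985 kg = 10,111 kg (over)
Week 25–Week 29: 1,185 kg + 84 kg + 6,847 kg + 985 kg + 1,052 kg = 10,153 kg (over)
Week 26–Week 30: 84 kg + 6,847 kg + 985 kg + 1,052 kg + 5,840 kg = 14,808 kg (over)
Week 27–Week 31: 6,847 kg + 985 kg + 1,052 kg + 5,840 kg + 58 kg = 14,782 kg (over)
Week 28–Week 32: 985 kg + 1,052 kg + 5,840 kg + 58 kg + 191 kg = 8,126 kg (under)
Week 29–Week 33: 1,052 kg + 5,840 kg + 58 kg + 191 kg + 483 kg = 7,624 kg (under)
5 windows exceed the threshold.

5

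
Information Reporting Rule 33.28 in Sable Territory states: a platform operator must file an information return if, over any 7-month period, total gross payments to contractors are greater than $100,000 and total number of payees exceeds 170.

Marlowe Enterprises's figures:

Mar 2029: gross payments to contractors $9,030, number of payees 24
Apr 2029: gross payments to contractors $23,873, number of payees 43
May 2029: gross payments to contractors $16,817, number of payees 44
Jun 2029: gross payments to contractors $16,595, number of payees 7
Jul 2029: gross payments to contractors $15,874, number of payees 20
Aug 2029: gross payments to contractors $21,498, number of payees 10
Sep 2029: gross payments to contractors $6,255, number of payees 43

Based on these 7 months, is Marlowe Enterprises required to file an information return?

Total gross payments to contractors: $9,030 + $23,873 + $16,817 + $16,595 + $15,874 + $21,498 + $6,255 = $109,942 (> $100,000).
Total number of payees: 24 + 43 + 44 + 7 + 20 + 10 + 43 = 191 (> 170).
The test is 'and': both thresholds are exceeded.

Yes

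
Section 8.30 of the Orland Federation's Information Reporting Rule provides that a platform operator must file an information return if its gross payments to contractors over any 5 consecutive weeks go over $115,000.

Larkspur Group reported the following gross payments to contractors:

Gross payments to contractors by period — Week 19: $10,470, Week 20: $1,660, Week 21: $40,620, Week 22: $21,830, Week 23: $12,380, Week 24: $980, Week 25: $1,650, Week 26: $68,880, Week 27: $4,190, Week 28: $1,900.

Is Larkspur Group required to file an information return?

Week 19–Week 23: $10,470 + $1,660 + $40,620 + $21,830 + $12,380 = $86,960 (under)
Week 20–Week 24: $1,660 + $40,620 + $21,830 + $12,380 + $980 = $77,470 (under)
Week 21–Week 25: $40,620 + $21,830 + $12,380 + $980 + $1,650 = $77,460 (under)
Week 22–Week 26: $21,830 + $12,380 + $980 + $1,650 + $68,880 = $105,720 (under)
Week 23–Week 27: $12,380 + $980 + $1,650 + $68,880 + $4,190 = $88,080 (under)
Week 24–Week 28: $980 + $1,650 + $68,880 + $4,190 + $1,900 = $77,600 (under)
No window exceeds $115,000.

No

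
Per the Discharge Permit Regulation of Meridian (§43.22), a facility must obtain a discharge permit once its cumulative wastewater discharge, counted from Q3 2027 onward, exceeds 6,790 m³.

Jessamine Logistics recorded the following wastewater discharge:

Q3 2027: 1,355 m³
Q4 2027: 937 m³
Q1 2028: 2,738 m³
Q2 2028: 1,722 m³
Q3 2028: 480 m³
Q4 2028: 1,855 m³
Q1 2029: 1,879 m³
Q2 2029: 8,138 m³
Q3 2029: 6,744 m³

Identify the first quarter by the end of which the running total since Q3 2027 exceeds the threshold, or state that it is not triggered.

Through Q3 2027: 1,355 m³
Through Q4 2027: 2,292 m³
Through Q1 2028: 5,030 m³
Through Q2 2028: 6,752 m³
Through Q3 2028: 7,232 m³ ← exceeds threshold

Q3 2028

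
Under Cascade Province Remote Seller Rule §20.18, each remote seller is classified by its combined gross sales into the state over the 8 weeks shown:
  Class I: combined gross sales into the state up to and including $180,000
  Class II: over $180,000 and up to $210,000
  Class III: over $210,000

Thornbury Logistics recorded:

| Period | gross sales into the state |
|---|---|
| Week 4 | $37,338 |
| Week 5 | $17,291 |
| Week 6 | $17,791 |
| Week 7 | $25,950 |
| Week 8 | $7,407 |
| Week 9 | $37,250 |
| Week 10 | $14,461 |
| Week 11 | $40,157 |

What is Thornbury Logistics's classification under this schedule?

Class II

Combined gross sales into the state: $37,338 + $17,291 + $17,791 + $25,950 + $7,407 + $37,250 + $14,461 + $40,157 = $197,645.
$180,000 < $197,645 ≤ $210,000, so Class II applies.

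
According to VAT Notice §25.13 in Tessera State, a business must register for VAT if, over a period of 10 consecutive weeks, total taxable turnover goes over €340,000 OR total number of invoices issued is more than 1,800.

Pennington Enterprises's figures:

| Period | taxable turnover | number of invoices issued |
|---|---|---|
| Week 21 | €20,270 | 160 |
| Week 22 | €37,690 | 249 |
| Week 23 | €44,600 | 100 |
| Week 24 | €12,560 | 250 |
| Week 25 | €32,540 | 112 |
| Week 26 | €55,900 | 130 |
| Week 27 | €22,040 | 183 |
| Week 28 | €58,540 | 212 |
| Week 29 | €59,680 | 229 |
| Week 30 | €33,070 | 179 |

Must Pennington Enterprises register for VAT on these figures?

Yes

Total taxable turnover: €20,270 + €37,690 + €44,600 + €12,560 + €32,540 + €55,900 + €22,040 + €58,540 + €59,680 + €33,070 = €376,890 (> €340,000).
Total number of invoices issued: 160 + 249 + 100 + 250 + 112 + 130 + 183 + 212 + 229 + 179 = 1,804 (> 1,800).
The test is 'or': at least one threshold is exceeded.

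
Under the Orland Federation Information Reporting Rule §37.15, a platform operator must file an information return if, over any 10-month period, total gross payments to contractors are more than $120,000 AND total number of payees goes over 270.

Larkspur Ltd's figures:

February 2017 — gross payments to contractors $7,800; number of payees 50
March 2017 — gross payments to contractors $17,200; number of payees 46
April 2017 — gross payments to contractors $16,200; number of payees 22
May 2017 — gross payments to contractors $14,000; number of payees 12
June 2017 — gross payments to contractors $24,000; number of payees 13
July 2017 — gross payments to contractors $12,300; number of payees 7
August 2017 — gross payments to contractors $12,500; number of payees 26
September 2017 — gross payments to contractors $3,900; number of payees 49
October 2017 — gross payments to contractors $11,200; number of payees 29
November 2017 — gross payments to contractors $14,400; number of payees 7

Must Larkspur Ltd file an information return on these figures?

Total gross payments to contractors: $7,800 + $17,200 + $16,200 + $14,000 + $24,000 + $12,300 + $12,500 + $3,900 + $11,200 + $14,400 = $133,500 (> $120,000).
Total number of payees: 50 + 46 + 22 + 12 + 13 + 7 + 26 + 49 + 29 + 7 = 261 (≤ 270).
The test is 'and': the rule requires both, and at least one is not exceeded.

No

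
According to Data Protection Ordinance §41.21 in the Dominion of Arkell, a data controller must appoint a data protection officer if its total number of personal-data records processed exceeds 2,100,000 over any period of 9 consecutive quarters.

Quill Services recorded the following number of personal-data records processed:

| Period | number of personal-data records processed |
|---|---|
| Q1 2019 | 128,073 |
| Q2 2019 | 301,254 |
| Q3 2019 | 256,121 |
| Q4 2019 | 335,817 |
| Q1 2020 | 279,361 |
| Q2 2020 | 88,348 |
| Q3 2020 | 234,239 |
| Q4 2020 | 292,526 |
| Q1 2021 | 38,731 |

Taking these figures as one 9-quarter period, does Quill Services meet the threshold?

Total number of personal-data records processed: 128,073 + 301,254 + 256,121 + 335,817 + 279,361 + 88,348 + 234,239 + 292,526 + 38,731 = 1,954,470.
1,954,470 ≤ 2,100,000, so the threshold is not exceeded.

No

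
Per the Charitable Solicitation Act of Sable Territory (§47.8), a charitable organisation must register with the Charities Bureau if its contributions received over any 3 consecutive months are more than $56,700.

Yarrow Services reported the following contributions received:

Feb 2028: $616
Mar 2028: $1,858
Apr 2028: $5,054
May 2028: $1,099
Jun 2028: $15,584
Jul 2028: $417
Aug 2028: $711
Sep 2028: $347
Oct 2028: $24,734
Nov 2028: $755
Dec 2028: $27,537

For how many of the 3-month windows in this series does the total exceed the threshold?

0

Feb 2028–Apr 2028: $616 + $1,858 + $5,054 = $7,528 (under)
Mar 2028–May 2028: $1,858 + $5,054 + $1,099 = $8,011 (under)
Apr 2028–Jun 2028: $5,054 + $1,099 + $15,584 = $21,737 (under)
May 2028–Jul 2028: $1,099 + $15,584 + $417 = $17,100 (under)
Jun 2028–Aug 2028: $15,584 + $417 + $711 = $16,712 (under)
Jul 2028–Sep 2028: $417 + $711 + $347 = $1,475 (under)
Aug 2028–Oct 2028: $711 + $347 + $24,734 = $25,792 (under)
Sep 2028–Nov 2028: $347 + $24,734 + $755 = $25,836 (under)
Oct 2028–Dec 2028: $24,734 + $755 + $27,537 = $53,026 (under)
0 windows exceed the threshold.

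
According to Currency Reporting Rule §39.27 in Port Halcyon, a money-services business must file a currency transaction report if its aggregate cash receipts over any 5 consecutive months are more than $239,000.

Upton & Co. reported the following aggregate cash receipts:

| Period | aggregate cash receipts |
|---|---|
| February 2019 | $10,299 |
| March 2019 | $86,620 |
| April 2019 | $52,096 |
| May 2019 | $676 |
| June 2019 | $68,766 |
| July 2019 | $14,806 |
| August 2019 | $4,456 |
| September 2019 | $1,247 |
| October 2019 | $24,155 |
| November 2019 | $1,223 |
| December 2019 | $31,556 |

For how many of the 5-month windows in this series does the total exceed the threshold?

0

February 2019–June 2019: $10,299 + $86,620 + $52,096 + $676 + $68,766 = $218,457 (under)
March 2019–July 2019: $86,620 + $52,096 + $676 + $68,766 + $14,806 = $222,964 (under)
April 2019–August 2019: $52,096 + $676 + $68,766 + $14,806 + $4,456 = $140,800 (under)
May 2019–September 2019: $676 + $68,766 + $14,806 + $4,456 + $1,247 = $89,951 (under)
June 2019–October 2019: $68,766 + $14,806 + $4,456 + $1,247 + $24,155 = $113,430 (under)
July 2019–November 2019: $14,806 + $4,456 + $1,247 + $24,155 + $1,223 = $45,887 (under)
August 2019–December 2019: $4,456 + $1,247 + $24,155 + $1,223 + $31,556 = $62,637 (under)
0 windows exceed the threshold.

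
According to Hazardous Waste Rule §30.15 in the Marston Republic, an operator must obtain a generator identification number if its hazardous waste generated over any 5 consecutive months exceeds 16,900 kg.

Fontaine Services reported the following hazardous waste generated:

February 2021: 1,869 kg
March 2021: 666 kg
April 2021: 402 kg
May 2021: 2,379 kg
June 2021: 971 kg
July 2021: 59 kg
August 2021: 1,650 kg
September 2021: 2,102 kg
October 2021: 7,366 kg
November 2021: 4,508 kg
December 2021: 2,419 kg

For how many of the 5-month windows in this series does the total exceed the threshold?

February 2021–June 2021: 1,869 kg + 666 kg + 402 kg + 2,379 kg + 971 kg = 6,287 kg (under)
March 2021–July 2021: 666 kg + 402 kg + 2,379 kg + 971 kg + 59 kg = 4,477 kg (under)
April 2021–August 2021: 402 kg + 2,379 kg + 971 kg + 59 kg + 1,650 kg = 5,461 kg (under)
May 2021–September 2021: 2,379 kg + 971 kg + 59 kg + 1,650 kg + 2,102 kg = 7,161 kg (under)
June 2021–October 2021: 971 kg + 59 kg + 1,650 kg + 2,102 kg + 7,366 kg = 12,148 kg (under)
July 2021–November 2021: 59 kg + 1,650 kg + 2,102 kg + 7,366 kg + 4,508 kg = 15,685 kg (under)
August 2021–December 2021: 1,650 kg + 2,102 kg + 7,366 kg + 4,508 kg + 2,419 kg = 18,045 kg (over)
1 window exceeds the threshold.

1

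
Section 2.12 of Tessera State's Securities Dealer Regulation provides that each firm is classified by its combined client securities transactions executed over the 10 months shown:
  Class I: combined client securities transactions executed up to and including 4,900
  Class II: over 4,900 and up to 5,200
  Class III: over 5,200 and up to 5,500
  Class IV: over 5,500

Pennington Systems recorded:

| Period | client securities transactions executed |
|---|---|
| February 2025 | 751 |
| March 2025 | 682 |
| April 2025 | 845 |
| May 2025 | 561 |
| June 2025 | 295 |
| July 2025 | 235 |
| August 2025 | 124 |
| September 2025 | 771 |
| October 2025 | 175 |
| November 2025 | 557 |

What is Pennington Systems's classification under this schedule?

Combined client securities transactions executed: 751 + 682 + 845 + 561 + 295 + 235 + 124 + 771 + 175 + 557 = 4,996.
4,900 < 4,996 ≤ 5,200, so Class II applies.

Class II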